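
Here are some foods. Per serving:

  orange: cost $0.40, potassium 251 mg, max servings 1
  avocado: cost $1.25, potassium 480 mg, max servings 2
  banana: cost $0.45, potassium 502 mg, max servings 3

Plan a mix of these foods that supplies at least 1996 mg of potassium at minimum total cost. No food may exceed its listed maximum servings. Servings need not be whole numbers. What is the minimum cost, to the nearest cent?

$2.37

Cost per mg of potassium: banana $0.0009, orange $0.0016, avocado $0.0026.
Take 3 servings of banana: +1506.0 mg potassium for $1.35 (total $1.35, still need 490.0 mg).
Take 1 serving of orange: +251.0 mg potassium for $0.40 (total $1.75, still need 239.0 mg).
Take 0.4979 servings of avocado: +239.0 mg potassium for $0.62 (total $2.37, still need 0.0 mg).
Filling from the cheapest source first is optimal under one linear minimum: $2.37.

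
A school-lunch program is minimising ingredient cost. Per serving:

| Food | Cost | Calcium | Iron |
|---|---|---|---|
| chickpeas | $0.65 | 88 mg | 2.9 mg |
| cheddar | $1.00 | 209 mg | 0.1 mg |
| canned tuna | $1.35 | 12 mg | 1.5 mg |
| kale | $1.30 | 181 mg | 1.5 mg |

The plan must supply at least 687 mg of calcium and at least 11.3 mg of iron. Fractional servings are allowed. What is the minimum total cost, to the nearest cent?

The cheapest plan sits at a corner of the feasible region — with two constraints it uses at most two foods.
chickpeas only: max(687/88, 11.3/2.9) = 7.807 servings → $5.07.
cheddar only: max(687/209, 11.3/0.1) = 113 servings → $113.00.
canned tuna only: max(687/12, 11.3/1.5) = 57.25 servings → $77.29.
kale only: max(687/181, 11.3/1.5) = 7.533 servings → $9.79.
chickpeas + cheddar with both tight: 3.839 servings and 1.671 servings → $4.17.
chickpeas + canned tuna: the both-tight solution has a negative serving — not a feasible corner.
chickpeas + kale with both tight: 2.583 servings and 2.54 servings → $4.98.
cheddar + canned tuna with both tight: 2.866 servings and 7.342 servings → $12.78.
cheddar + kale: the both-tight solution has a negative serving — not a feasible corner.
canned tuna + kale with both tight: 4.003 servings and 3.53 servings → $9.99.
So the least-cost plan costs $4.17.

$4.17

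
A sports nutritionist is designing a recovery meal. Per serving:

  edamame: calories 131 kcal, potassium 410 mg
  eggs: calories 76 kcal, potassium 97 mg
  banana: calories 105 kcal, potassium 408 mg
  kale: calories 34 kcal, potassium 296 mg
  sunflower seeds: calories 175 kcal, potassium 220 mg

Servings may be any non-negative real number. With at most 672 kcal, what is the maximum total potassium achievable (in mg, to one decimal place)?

5850.4 mg

Potassium per kcal: kale 8.706, banana 3.886, edamame 3.13, eggs 1.276, sunflower seeds 1.257.
With no serving limits, spend the whole calories allowance on kale: 672 kcal / 34 kcal × 296 mg = 5850.4 mg.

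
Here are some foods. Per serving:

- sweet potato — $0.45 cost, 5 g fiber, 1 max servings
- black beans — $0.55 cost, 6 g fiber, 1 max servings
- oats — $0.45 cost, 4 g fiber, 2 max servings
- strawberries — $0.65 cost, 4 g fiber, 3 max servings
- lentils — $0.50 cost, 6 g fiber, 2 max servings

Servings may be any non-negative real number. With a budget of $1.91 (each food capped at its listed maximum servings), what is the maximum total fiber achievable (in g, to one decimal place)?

22.0 g

Fiber per dollar: lentils 12, sweet potato 11.11, black beans 10.91, oats 8.889, strawberries 6.154.
Take 2 servings of lentils: spends $1.00, +12.0 g fiber (running total 12.0 g).
Take 1 serving of sweet potato: spends $0.45, +5.0 g fiber (running total 17.0 g).
Take 0.8364 servings of black beans: spends $0.46, +5.0 g fiber (running total 22.0 g).
Filling greedily by fiber-per-dollar is optimal for one linear limit, giving 22.0 g.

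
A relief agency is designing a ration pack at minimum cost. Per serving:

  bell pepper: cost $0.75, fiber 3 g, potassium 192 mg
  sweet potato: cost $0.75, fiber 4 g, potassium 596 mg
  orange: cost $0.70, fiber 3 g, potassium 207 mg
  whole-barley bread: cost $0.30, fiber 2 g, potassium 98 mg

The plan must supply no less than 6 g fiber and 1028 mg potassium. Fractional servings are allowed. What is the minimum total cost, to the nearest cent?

$1.29

At the optimum either one food covers both requirements or two foods hit both targets exactly; no other combination can be cheaper.
bell pepper only: max(6/3, 1028/192) = 5.354 servings → $4.02.
sweet potato only: max(6/4, 1028/596) = 1.725 servings → $1.29.
orange only: max(6/3, 1028/207) = 4.966 servings → $3.48.
whole-barley bread only: max(6/2, 1028/98) = 10.49 servings → $3.15.
bell pepper + sweet potato: the both-tight solution has a negative serving — not a feasible corner.
bell pepper + orange: the both-tight solution has a negative serving — not a feasible corner.
bell pepper + whole-barley bread with both targets exact would need a negative amount; discard.
sweet potato + orange with both targets exact would need a negative amount; discard.
sweet potato + whole-barley bread: intersection lies outside the first quadrant.
orange + whole-barley bread: the both-tight solution has a negative serving — not a feasible corner.
Cheapest feasible corner: $1.29.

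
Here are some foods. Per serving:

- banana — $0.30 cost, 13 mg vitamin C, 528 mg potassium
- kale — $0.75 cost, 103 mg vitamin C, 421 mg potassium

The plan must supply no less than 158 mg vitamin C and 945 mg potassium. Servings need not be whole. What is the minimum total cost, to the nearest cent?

With two linear requirements the optimum uses one or two foods; enumerate the corners.
banana only: max(158/13, 945/528) = 12.15 servings → $3.65.
kale only: max(158/103, 945/421) = 2.245 servings → $1.68.
banana + kale with both tight: 0.6301 servings and 1.454 servings → $1.28.
So the least-cost plan costs $1.28.

$1.28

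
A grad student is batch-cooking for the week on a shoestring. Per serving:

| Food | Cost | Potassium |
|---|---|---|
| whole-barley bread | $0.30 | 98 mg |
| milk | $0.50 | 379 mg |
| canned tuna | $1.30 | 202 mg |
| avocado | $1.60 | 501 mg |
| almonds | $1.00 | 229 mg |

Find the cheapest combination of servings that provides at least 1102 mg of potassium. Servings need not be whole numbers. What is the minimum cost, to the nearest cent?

Cost per mg of potassium: milk $0.0013, whole-barley bread $0.0031, avocado $0.0032, almonds $0.0044, canned tuna $0.0064.
With no serving limits, use only milk: 1102 mg / 379 mg = 2.908 servings × $0.50 = $1.45.

$1.45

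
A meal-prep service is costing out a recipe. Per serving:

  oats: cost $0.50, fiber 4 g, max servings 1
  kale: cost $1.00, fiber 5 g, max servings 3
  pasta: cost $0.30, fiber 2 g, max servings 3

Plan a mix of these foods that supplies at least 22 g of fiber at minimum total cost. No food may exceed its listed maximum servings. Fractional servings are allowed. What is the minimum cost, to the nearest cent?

Cost per g of fiber: oats $0.1250, pasta $0.1500, kale $0.2000.
Take 1 serving of oats: +4.0 g fiber for $0.50 (total $0.50, still need 18.0 g).
Take 3 servings of pasta: +6.0 g fiber for $0.90 (total $1.40, still need 12.0 g).
Take 2.4 servings of kale: +12.0 g fiber for $2.40 (total $3.80, still need 0.0 g).
Filling from the cheapest source first is optimal under one linear minimum: $3.80.

$3.80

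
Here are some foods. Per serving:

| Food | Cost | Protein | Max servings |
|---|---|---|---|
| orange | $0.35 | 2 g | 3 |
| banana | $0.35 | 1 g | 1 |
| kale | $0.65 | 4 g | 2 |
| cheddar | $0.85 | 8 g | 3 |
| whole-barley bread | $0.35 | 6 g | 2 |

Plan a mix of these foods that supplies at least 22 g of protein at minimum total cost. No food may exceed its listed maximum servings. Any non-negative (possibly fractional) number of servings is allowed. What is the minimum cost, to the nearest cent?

Cost per g of protein: whole-barley bread $0.0583, cheddar $0.1062, kale $0.1625, orange $0.1750, banana $0.3500.
Take 2 servings of whole-barley bread: +12.0 g protein for $0.70 (total $0.70, still need 10.0 g).
Take 1.25 servings of cheddar: +10.0 g protein for $1.06 (total $1.76, still need 0.0 g).
Filling from the cheapest source first is optimal under one linear minimum: $1.76.

$1.76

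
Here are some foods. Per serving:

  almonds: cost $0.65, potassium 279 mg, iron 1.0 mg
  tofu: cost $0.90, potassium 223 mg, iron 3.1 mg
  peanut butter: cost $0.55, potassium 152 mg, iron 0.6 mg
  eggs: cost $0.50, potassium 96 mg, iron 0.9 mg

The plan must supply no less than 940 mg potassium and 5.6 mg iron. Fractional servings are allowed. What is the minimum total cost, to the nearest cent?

$2.56

A basic optimal solution has at most two foods positive. Try each food alone and each pair with both targets met exactly.
almonds only: max(940/279, 5.6/1.0) = 5.6 servings → $3.64.
tofu only: max(940/223, 5.6/3.1) = 4.215 servings → $3.79.
peanut butter only: max(940/152, 5.6/0.6) = 9.333 servings → $5.13.
eggs only: max(940/96, 5.6/0.9) = 9.792 servings → $4.90.
almonds + tofu with both tight: 2.594 servings and 0.9696 servings → $2.56.
almonds + peanut butter: intersection lies outside the first quadrant.
almonds + eggs with both tight: 1.988 servings and 4.013 servings → $3.30.
tofu + peanut butter with both tight: 0.8512 servings and 4.935 servings → $3.48.
tofu + eggs: intersection lies outside the first quadrant.
peanut butter + eggs with both tight: 3.894 servings and 3.626 servings → $3.95.
So the least-cost plan costs $2.56.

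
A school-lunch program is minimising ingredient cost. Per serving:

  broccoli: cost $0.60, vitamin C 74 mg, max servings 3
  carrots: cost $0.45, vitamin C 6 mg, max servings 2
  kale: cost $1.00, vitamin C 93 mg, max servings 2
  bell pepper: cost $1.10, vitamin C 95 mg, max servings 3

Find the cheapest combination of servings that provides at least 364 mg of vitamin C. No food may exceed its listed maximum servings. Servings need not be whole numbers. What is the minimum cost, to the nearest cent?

$3.33

Cost per mg of vitamin C: broccoli $0.0081, kale $0.0108, bell pepper $0.0116, carrots $0.0750.
Take 3 servings of broccoli: +222.0 mg vitamin C for $1.80 (total $1.80, still need 142.0 mg).
Take 1.527 servings of kale: +142.0 mg vitamin C for $1.53 (total $3.33, still need 0.0 mg).
Filling from the cheapest source first is optimal under one linear minimum: $3.33.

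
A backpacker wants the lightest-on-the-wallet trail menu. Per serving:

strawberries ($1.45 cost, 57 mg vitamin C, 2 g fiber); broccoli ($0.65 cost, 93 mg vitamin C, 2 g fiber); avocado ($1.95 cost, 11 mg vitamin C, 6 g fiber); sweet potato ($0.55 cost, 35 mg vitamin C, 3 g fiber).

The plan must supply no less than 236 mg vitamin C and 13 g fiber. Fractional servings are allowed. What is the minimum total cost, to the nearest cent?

$2.73

A basic optimal solution has at most two foods positive. Try each food alone and each pair with both targets met exactly.
strawberries only: max(236/57, 13/2) = 6.5 servings → $9.43.
broccoli only: max(236/93, 13/2) = 6.5 servings → $4.22.
avocado only: max(236/11, 13/6) = 21.45 servings → $41.84.
sweet potato only: max(236/35, 13/3) = 6.743 servings → $3.71.
strawberries + broccoli: intersection lies outside the first quadrant.
strawberries + avocado with both tight: 3.978 servings and 0.8406 servings → $7.41.
strawberries + sweet potato with both tight: 2.505 servings and 2.663 servings → $5.10.
broccoli + avocado with both tight: 2.375 servings and 1.375 servings → $4.22.
broccoli + sweet potato with both tight: 1.211 servings and 3.526 servings → $2.73.
avocado + sweet potato with both targets exact would need a negative amount; discard.
So the least-cost plan costs $2.73.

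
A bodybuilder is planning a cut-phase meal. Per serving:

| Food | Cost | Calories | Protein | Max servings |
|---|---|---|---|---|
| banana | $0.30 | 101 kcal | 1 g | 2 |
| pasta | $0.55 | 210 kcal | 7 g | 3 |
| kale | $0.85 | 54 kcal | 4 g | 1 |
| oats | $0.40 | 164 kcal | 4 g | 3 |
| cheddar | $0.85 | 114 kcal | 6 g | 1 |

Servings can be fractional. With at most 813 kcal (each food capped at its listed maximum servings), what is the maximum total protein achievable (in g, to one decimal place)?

Protein per kcal: kale 0.07407, cheddar 0.05263, pasta 0.03333, oats 0.02439, banana 0.009901.
Take 1 serving of kale: uses 54 kcal, +4.0 g protein (running total 4.0 g).
Take 1 serving of cheddar: uses 114 kcal, +6.0 g protein (running total 10.0 g).
Take 3 servings of pasta: uses 630 kcal, +21.0 g protein (running total 31.0 g).
Take 0.09146 servings of oats: uses 15 kcal, +0.4 g protein (running total 31.4 g).
Filling greedily by protein-per-kcal is optimal for one linear limit, giving 31.4 g.

31.4 g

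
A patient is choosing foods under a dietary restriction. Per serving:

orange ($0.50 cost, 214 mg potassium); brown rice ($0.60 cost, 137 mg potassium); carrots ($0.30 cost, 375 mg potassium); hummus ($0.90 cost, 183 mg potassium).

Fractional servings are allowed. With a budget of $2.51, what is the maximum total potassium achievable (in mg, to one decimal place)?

Potassium per dollar: carrots 1250, orange 428, brown rice 228.3, hummus 203.3.
With no serving limits, spend the whole cost allowance on carrots: $2.51 / $0.30 × 375 mg = 3137.5 mg.

3137.5 mg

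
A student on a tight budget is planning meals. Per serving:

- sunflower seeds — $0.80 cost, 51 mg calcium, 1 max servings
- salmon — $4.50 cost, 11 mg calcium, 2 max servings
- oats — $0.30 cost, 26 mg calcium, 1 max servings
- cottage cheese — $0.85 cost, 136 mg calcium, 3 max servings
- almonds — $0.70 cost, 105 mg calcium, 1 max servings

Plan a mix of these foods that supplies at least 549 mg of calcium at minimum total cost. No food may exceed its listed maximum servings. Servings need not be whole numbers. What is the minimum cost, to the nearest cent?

$3.71

Cost per mg of calcium: cottage cheese $0.0063, almonds $0.0067, oats $0.0115, sunflower seeds $0.0157, salmon $0.4091.
Take 3 servings of cottage cheese: +408.0 mg calcium for $2.55 (total $2.55, still need 141.0 mg).
Take 1 serving of almonds: +105.0 mg calcium for $0.70 (total $3.25, still need 36.0 mg).
Take 1 serving of oats: +26.0 mg calcium for $0.30 (total $3.55, still need 10.0 mg).
Take 0.1961 servings of sunflower seeds: +10.0 mg calcium for $0.16 (total $3.71, still need 0.0 mg).
Filling from the cheapest source first is optimal under one linear minimum: $3.71.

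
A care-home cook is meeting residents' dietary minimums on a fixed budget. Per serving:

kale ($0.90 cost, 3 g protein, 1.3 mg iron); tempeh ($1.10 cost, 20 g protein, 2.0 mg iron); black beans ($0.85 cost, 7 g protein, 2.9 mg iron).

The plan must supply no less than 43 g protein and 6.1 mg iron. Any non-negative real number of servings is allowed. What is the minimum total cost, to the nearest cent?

kale only: max(43/3, 6.1/1.3) = 14.33 servings → $12.90.
tempeh only: max(43/20, 6.1/2.0) = 3.05 servings → $3.35.
black beans only: max(43/7, 6.1/2.9) = 6.143 servings → $5.22.
kale + tempeh with both tight: 1.8 servings and 1.88 servings → $3.69.
kale + black beans: intersection lies outside the first quadrant.
tempeh + black beans with both tight: 1.864 servings and 0.8182 servings → $2.75.
The minimum over all feasible corners is $2.75.

$2.75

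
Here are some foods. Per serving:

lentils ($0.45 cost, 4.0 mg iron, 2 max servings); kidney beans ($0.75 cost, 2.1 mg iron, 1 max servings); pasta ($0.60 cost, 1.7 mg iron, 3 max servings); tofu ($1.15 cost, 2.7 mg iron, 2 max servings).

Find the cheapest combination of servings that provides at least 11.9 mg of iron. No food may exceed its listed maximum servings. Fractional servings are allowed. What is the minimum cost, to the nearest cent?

Cost per mg of iron: lentils $0.1125, pasta $0.3529, kidney beans $0.3571, tofu $0.4259.
Take 2 servings of lentils: +8.0 mg iron for $0.90 (total $0.90, still need 3.9 mg).
Take 2.294 servings of pasta: +3.9 mg iron for $1.38 (total $2.28, still need 0.0 mg).
Greedy by cheapest-per-mg is optimal for a single linear constraint, so the minimum cost is $2.28.

$2.28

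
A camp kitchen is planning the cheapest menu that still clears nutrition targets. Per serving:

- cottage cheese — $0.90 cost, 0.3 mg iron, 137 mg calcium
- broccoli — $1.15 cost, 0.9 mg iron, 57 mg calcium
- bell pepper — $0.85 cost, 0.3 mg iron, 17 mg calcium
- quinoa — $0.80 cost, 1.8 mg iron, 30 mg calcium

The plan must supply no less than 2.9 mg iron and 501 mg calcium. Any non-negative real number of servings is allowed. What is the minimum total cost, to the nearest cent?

Minimising a linear cost over {iron ≥ 2.9, calcium ≥ 501, servings ≥ 0} — the optimum is at a vertex, using one or two foods.
cottage cheese only: max(2.9/0.3, 501/137) = 9.667 servings → $8.70.
broccoli only: max(2.9/0.9, 501/57) = 8.789 servings → $10.11.
bell pepper only: max(2.9/0.3, 501/17) = 29.47 servings → $25.05.
quinoa only: max(2.9/1.8, 501/30) = 16.7 servings → $13.36.
cottage cheese + broccoli with both tight: 2.689 servings and 2.326 servings → $5.10.
cottage cheese + bell pepper with both tight: 2.806 servings and 6.861 servings → $8.36.
cottage cheese + quinoa with both tight: 3.429 servings and 1.04 servings → $3.92.
broccoli + bell pepper: the both-tight solution has a negative serving — not a feasible corner.
broccoli + quinoa: the both-tight solution has a negative serving — not a feasible corner.
bell pepper + quinoa: the both-tight solution has a negative serving — not a feasible corner.
The minimum over all feasible corners is $3.92.

$3.92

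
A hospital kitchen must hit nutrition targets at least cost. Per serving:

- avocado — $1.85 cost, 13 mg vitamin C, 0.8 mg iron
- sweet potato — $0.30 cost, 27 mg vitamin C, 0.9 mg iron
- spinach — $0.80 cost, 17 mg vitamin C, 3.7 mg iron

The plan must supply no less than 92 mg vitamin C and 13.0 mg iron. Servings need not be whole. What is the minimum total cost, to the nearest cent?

Two binding constraints pin down two serving amounts, so the optimal mix uses at most two foods. The candidates are each food alone (scaled to the tighter of vitamin C/iron) and each pair with both constraints tight.
avocado only: max(92/13, 13.0/0.8) = 16.25 servings → $30.06.
sweet potato only: max(92/27, 13.0/0.9) = 14.44 servings → $4.33.
spinach only: max(92/17, 13.0/3.7) = 5.412 servings → $4.33.
avocado + sweet potato with both targets exact would need a negative amount; discard.
avocado + spinach with both tight: 3.461 servings and 2.765 servings → $8.61.
sweet potato + spinach with both tight: 1.411 servings and 3.17 servings → $2.96.
The minimum over all feasible corners is $2.96.

$2.96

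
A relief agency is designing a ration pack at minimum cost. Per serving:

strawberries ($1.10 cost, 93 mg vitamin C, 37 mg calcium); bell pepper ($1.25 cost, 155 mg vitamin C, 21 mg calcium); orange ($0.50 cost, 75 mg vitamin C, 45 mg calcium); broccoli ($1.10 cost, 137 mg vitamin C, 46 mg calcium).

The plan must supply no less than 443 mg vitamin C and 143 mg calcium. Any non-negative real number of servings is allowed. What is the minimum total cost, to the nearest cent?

$2.95

This is a tiny linear program; its minimum lies at a vertex of the feasible set. List the vertices and price them.
strawberries only: max(443/93, 143/37) = 4.763 servings → $5.24.
bell pepper only: max(443/155, 143/21) = 6.81 servings → $8.51.
orange only: max(443/75, 143/45) = 5.907 servings → $2.95.
broccoli only: max(443/137, 143/46) = 3.234 servings → $3.56.
strawberries + bell pepper with both tight: 3.401 servings and 0.8176 servings → $4.76.
strawberries + orange with both targets exact would need a negative amount; discard.
strawberries + broccoli with both targets exact would need a negative amount; discard.
bell pepper + orange with both tight: 1.706 servings and 2.382 servings → $3.32.
bell pepper + broccoli with both tight: 0.185 servings and 3.024 servings → $3.56.
orange + broccoli with both targets exact would need a negative amount; discard.
The minimum over all feasible corners is $2.95.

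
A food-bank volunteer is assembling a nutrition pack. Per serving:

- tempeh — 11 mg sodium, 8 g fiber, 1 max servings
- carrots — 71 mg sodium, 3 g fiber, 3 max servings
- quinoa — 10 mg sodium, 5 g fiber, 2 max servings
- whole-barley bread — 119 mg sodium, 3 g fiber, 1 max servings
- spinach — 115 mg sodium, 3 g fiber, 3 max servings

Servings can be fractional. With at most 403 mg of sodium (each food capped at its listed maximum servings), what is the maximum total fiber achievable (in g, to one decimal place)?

Fiber per mg sodium: tempeh 0.7273, quinoa 0.5, carrots 0.04225, spinach 0.02609, whole-barley bread 0.02521.
Take 1 serving of tempeh: uses 11 mg sodium, +8.0 g fiber (running total 8.0 g).
Take 2 servings of quinoa: uses 20 mg sodium, +10.0 g fiber (running total 18.0 g).
Take 3 servings of carrots: uses 213 mg sodium, +9.0 g fiber (running total 27.0 g).
Take 1.383 servings of spinach: uses 159 mg sodium, +4.1 g fiber (running total 31.1 g).
Greedy by best ratio exhausts the sodium allowance optimally: 31.1 g.

31.1 g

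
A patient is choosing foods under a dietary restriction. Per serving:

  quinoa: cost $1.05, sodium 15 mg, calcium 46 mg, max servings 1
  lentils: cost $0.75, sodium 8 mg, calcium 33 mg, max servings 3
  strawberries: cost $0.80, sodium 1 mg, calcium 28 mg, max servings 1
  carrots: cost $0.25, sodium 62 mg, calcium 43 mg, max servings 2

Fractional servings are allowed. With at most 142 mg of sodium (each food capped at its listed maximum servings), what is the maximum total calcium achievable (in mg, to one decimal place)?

243.7 mg

Calcium per mg sodium: strawberries 28, lentils 4.125, quinoa 3.067, carrots 0.6935.
Take 1 serving of strawberries: uses 1 mg sodium, +28.0 mg calcium (running total 28.0 mg).
Take 3 servings of lentils: uses 24 mg sodium, +99.0 mg calcium (running total 127.0 mg).
Take 1 serving of quinoa: uses 15 mg sodium, +46.0 mg calcium (running total 173.0 mg).
Take 1.645 servings of carrots: uses 102 mg sodium, +70.7 mg calcium (running total 243.7 mg).
Greedy by best ratio exhausts the sodium allowance optimally: 243.7 mg.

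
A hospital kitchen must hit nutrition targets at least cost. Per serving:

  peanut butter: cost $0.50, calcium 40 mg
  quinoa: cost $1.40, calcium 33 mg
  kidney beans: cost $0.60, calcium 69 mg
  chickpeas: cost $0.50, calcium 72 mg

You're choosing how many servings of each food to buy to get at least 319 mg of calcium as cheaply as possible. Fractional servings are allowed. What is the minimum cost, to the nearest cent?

Cost per mg of calcium: chickpeas $0.0069, kidney beans $0.0087, peanut butter $0.0125, quinoa $0.0424.
With no serving limits, use only chickpeas: 319 mg / 72 mg = 4.431 servings × $0.50 = $2.22.

$2.22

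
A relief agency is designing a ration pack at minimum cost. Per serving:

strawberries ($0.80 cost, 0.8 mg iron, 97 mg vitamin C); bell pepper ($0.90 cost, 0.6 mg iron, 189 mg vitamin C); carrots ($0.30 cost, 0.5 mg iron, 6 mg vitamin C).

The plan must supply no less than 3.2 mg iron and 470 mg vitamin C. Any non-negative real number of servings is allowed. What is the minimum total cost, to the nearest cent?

Compare the cost at each extreme point of the feasible region.
strawberries only: max(3.2/0.8, 470/97) = 4.845 servings → $3.88.
bell pepper only: max(3.2/0.6, 470/189) = 5.333 servings → $4.80.
carrots only: max(3.2/0.5, 470/6) = 78.33 servings → $23.50.
strawberries + bell pepper with both tight: 3.471 servings and 0.7054 servings → $3.41.
strawberries + carrots with both targets exact would need a negative amount; discard.
bell pepper + carrots with both tight: 2.374 servings and 3.551 servings → $3.20.
Cheapest feasible corner: $3.20.

$3.20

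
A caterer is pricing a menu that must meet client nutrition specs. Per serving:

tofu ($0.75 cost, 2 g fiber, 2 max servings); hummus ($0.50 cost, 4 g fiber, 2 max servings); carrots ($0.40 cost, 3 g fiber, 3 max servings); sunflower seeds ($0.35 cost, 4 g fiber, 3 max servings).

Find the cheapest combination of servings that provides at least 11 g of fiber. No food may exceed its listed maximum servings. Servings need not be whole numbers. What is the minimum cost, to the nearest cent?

Cost per g of fiber: sunflower seeds $0.0875, hummus $0.1250, carrots $0.1333, tofu $0.3750.
Take 2.75 servings of sunflower seeds: +11.0 g fiber for $0.96 (total $0.96, still need 0.0 g).
Filling from the cheapest source first is optimal under one linear minimum: $0.96.

$0.96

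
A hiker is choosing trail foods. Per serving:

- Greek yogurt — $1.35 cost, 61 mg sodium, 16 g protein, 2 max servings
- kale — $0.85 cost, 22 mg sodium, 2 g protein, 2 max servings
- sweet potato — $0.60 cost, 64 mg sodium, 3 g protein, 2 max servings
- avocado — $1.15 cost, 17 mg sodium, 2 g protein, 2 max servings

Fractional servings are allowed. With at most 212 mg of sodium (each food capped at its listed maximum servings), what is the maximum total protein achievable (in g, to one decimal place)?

Protein per mg sodium: Greek yogurt 0.2623, avocado 0.1176, kale 0.09091, sweet potato 0.04688.
Take 2 servings of Greek yogurt: uses 122 mg sodium, +32.0 g protein (running total 32.0 g).
Take 2 servings of avocado: uses 34 mg sodium, +4.0 g protein (running total 36.0 g).
Take 2 servings of kale: uses 44 mg sodium, +4.0 g protein (running total 40.0 g).
Take 0.1875 servings of sweet potato: uses 12 mg sodium, +0.6 g protein (running total 40.6 g).
Filling greedily by protein-per-mg sodium is optimal for one linear limit, giving 40.6 g.

40.6 g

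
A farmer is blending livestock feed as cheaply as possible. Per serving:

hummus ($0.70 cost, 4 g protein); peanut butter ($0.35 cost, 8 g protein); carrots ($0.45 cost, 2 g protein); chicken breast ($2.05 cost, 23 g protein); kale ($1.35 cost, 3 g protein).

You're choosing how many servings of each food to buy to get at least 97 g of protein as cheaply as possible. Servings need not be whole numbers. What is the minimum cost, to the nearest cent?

$4.24

Cost per g of protein: peanut butter $0.0437, chicken breast $0.0891, hummus $0.1750, carrots $0.2250, kale $0.4500.
With no serving limits, use only peanut butter: 97 g / 8 g = 12.12 servings × $0.35 = $4.24.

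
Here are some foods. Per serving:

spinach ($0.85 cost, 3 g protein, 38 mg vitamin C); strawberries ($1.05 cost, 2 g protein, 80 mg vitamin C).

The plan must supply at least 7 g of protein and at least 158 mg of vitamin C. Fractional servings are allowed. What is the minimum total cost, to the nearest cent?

A basic optimal solution has at most two foods positive. Try each food alone and each pair with both targets met exactly.
spinach only: max(7/3, 158/38) = 4.158 servings → $3.53.
strawberries only: max(7/2, 158/80) = 3.5 servings → $3.67.
spinach + strawberries with both tight: 1.488 servings and 1.268 servings → $2.60.
Cheapest feasible corner: $2.60.

$2.60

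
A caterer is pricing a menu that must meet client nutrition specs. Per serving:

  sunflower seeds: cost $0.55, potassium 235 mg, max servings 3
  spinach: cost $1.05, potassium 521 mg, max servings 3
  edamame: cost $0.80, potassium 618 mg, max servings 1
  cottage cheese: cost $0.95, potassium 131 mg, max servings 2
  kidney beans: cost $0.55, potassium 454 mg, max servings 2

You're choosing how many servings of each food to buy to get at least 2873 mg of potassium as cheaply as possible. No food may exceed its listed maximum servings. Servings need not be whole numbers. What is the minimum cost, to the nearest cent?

Cost per mg of potassium: kidney beans $0.0012, edamame $0.0013, spinach $0.0020, sunflower seeds $0.0023, cottage cheese $0.0073.
Take 2 servings of kidney beans: +908.0 mg potassium for $1.10 (total $1.10, still need 1965.0 mg).
Take 1 serving of edamame: +618.0 mg potassium for $0.80 (total $1.90, still need 1347.0 mg).
Take 2.585 servings of spinach: +1347.0 mg potassium for $2.71 (total $4.61, still need 0.0 mg).
Filling from the cheapest source first is optimal under one linear minimum: $4.61.

$4.61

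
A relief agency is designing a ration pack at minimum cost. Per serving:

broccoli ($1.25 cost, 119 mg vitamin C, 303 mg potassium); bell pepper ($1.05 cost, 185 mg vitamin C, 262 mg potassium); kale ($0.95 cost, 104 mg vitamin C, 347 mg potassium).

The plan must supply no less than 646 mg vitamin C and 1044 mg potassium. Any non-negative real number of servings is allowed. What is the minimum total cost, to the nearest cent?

With two linear requirements the optimum uses one or two foods; enumerate the corners.
broccoli only: max(646/119, 1044/303) = 5.429 servings → $6.79.
bell pepper only: max(646/185, 1044/262) = 3.985 servings → $4.18.
kale only: max(646/104, 1044/347) = 6.212 servings → $5.90.
broccoli + bell pepper with both tight: 0.9602 servings and 2.874 servings → $4.22.
broccoli + kale: the both-tight solution has a negative serving — not a feasible corner.
bell pepper + kale with both tight: 3.128 servings and 0.6465 servings → $3.90.
So the least-cost plan costs $3.90.

$3.90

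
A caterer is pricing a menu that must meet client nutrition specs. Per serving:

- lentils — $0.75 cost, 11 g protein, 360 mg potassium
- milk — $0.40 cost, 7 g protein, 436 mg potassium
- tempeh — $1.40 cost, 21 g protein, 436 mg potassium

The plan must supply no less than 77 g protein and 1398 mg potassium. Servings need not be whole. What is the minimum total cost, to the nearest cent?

$4.40

This is a tiny linear program; its minimum lies at a vertex of the feasible set. List the vertices and price them.
lentils only: max(77/11, 1398/360) = 7 servings → $5.25.
milk only: max(77/7, 1398/436) = 11 servings → $4.40.
tempeh only: max(77/21, 1398/436) = 3.667 servings → $5.13.
lentils + milk: the both-tight solution has a negative serving — not a feasible corner.
lentils + tempeh with both targets exact would need a negative amount; discard.
milk + tempeh with both targets exact would need a negative amount; discard.
So the least-cost plan costs $4.40.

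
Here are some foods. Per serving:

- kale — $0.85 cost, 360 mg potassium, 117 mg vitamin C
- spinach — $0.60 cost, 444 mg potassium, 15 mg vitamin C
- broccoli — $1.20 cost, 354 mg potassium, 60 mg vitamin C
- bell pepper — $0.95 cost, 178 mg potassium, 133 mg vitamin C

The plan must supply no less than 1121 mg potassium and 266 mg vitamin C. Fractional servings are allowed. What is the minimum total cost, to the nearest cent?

Check every corner: each single food scaled to meet both minima, and each pair solved so both constraints bind.
kale only: max(1121/360, 266/117) = 3.114 servings → $2.65.
spinach only: max(1121/444, 266/15) = 17.73 servings → $10.64.
broccoli only: max(1121/354, 266/60) = 4.433 servings → $5.32.
bell pepper only: max(1121/178, 266/133) = 6.298 servings → $5.98.
kale + spinach with both tight: 2.176 servings and 0.7604 servings → $2.31.
kale + broccoli with both tight: 1.358 servings and 1.786 servings → $3.30.
kale + bell pepper: the both-tight solution has a negative serving — not a feasible corner.
spinach + broccoli: the both-tight solution has a negative serving — not a feasible corner.
spinach + bell pepper with both tight: 1.805 servings and 1.796 servings → $2.79.
broccoli + bell pepper with both tight: 2.795 servings and 0.7391 servings → $4.06.
The minimum over all feasible corners is $2.31.

$2.31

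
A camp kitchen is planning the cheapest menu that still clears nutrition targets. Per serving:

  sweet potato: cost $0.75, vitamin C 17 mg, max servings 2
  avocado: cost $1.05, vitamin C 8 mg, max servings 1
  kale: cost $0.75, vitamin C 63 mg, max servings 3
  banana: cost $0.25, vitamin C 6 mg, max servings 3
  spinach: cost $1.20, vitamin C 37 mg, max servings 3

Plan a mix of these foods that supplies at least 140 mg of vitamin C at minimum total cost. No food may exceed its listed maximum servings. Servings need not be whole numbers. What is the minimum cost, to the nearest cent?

$1.67

Cost per mg of vitamin C: kale $0.0119, spinach $0.0324, banana $0.0417, sweet potato $0.0441, avocado $0.1313.
Take 2.222 servings of kale: +140.0 mg vitamin C for $1.67 (total $1.67, still need 0.0 mg).
Filling from the cheapest source first is optimal under one linear minimum: $1.67.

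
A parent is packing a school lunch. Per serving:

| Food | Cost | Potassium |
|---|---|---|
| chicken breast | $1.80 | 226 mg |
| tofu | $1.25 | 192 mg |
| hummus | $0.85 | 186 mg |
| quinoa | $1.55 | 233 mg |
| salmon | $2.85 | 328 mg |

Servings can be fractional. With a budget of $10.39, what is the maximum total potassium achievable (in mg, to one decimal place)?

Potassium per dollar: hummus 218.8, tofu 153.6, quinoa 150.3, chicken breast 125.6, salmon 115.1.
With no serving limits, spend the whole cost allowance on hummus: $10.39 / $0.85 × 186 mg = 2273.6 mg.

2273.6 mg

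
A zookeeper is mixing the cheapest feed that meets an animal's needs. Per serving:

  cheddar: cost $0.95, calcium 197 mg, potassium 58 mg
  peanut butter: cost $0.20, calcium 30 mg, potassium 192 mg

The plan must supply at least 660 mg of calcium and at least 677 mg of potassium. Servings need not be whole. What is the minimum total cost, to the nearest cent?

$3.33

For a min-cost LP with two ≥-constraints, a basic feasible solution has at most two positive variables.
cheddar only: max(660/197, 677/58) = 11.67 servings → $11.09.
peanut butter only: max(660/30, 677/192) = 22 servings → $4.40.
cheddar + peanut butter with both tight: 2.949 servings and 2.635 servings → $3.33.
The minimum over all feasible corners is $3.33.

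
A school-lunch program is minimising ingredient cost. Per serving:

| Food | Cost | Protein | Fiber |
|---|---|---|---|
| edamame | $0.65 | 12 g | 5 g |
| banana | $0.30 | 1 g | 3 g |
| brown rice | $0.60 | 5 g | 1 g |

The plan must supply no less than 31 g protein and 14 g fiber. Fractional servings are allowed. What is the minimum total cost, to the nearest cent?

$1.78

Check every corner: each single food scaled to meet both minima, and each pair solved so both constraints bind.
edamame only: max(31/12, 14/5) = 2.8 servings → $1.82.
banana only: max(31/1, 14/3) = 31 servings → $9.30.
brown rice only: max(31/5, 14/1) = 14 servings → $8.40.
edamame + banana with both tight: 2.548 servings and 0.4194 servings → $1.78.
edamame + brown rice with both targets exact would need a negative amount; discard.
banana + brown rice with both tight: 2.786 servings and 5.643 servings → $4.22.
Cheapest feasible corner: $1.78.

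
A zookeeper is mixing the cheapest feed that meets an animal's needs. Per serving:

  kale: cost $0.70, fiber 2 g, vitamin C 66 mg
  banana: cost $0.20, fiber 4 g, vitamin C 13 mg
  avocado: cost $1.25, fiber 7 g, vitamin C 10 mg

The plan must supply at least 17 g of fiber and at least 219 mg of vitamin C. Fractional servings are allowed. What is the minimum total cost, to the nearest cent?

$2.50

The cheapest plan sits at a corner of the feasible region — with two constraints it uses at most two foods.
kale only: max(17/2, 219/66) = 8.5 servings → $5.95.
banana only: max(17/4, 219/13) = 16.85 servings → $3.37.
avocado only: max(17/7, 219/10) = 21.9 servings → $27.38.
kale + banana with both tight: 2.752 servings and 2.874 servings → $2.50.
kale + avocado with both tight: 3.084 servings and 1.548 servings → $4.09.
banana + avocado: intersection lies outside the first quadrant.
The minimum over all feasible corners is $2.50.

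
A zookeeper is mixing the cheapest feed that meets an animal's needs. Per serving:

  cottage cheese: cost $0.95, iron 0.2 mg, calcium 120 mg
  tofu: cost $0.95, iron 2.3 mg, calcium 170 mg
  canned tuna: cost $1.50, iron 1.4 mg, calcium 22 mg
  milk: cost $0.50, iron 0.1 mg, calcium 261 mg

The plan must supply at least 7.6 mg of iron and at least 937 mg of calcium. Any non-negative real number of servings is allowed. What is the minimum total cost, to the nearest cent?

The cheapest plan sits at a corner of the feasible region — with two constraints it uses at most two foods.
cottage cheese only: max(7.6/0.2, 937/120) = 38 servings → $36.10.
tofu only: max(7.6/2.3, 937/170) = 5.512 servings → $5.24.
canned tuna only: max(7.6/1.4, 937/22) = 42.59 servings → $63.89.
milk only: max(7.6/0.1, 937/261) = 76 servings → $38.00.
cottage cheese + tofu with both tight: 3.567 servings and 2.994 servings → $6.23.
cottage cheese + canned tuna with both tight: 6.996 servings and 4.429 servings → $13.29.
cottage cheese + milk: the both-tight solution has a negative serving — not a feasible corner.
tofu + canned tuna: the both-tight solution has a negative serving — not a feasible corner.
tofu + milk with both tight: 3.24 servings and 1.48 servings → $3.82.
canned tuna + milk with both tight: 5.203 servings and 3.151 servings → $9.38.
The minimum over all feasible corners is $3.82.

$3.82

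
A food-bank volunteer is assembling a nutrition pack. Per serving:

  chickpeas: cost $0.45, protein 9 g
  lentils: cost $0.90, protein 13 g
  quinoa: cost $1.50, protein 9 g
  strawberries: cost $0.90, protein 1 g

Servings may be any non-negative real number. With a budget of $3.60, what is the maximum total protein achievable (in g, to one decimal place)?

72.0 g

Protein per dollar: chickpeas 20, lentils 14.44, quinoa 6, strawberries 1.111.
With no serving limits, spend the whole cost allowance on chickpeas: $3.60 / $0.45 × 9 g = 72.0 g.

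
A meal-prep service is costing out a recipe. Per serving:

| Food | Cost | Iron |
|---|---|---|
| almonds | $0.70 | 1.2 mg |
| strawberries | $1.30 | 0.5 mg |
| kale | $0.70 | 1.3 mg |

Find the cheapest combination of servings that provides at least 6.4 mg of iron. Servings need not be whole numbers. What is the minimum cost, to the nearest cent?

Cost per mg of iron: kale $0.5385, almonds $0.5833, strawberries $2.6000.
With no serving limits, use only kale: 6.4 mg / 1.3 mg = 4.923 servings × $0.70 = $3.45.

$3.45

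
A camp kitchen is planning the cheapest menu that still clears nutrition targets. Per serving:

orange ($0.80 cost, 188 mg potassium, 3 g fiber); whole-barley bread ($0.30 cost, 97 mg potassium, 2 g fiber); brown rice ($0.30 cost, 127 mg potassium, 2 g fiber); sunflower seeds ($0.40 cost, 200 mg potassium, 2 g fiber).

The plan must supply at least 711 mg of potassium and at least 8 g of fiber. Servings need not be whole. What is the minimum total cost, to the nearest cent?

Compare the cost at each extreme point of the feasible region.
orange only: max(711/188, 8/3) = 3.782 servings → $3.03.
whole-barley bread only: max(711/97, 8/2) = 7.33 servings → $2.20.
brown rice only: max(711/127, 8/2) = 5.598 servings → $1.68.
sunflower seeds only: max(711/200, 8/2) = 4 servings → $1.60.
orange + whole-barley bread: the both-tight solution has a negative serving — not a feasible corner.
orange + brown rice: the both-tight solution has a negative serving — not a feasible corner.
orange + sunflower seeds with both tight: 0.7946 servings and 2.808 servings → $1.76.
whole-barley bread + brown rice: the both-tight solution has a negative serving — not a feasible corner.
whole-barley bread + sunflower seeds with both tight: 0.8641 servings and 3.136 servings → $1.51.
brown rice + sunflower seeds with both tight: 1.219 servings and 2.781 servings → $1.48.
So the least-cost plan costs $1.48.

$1.48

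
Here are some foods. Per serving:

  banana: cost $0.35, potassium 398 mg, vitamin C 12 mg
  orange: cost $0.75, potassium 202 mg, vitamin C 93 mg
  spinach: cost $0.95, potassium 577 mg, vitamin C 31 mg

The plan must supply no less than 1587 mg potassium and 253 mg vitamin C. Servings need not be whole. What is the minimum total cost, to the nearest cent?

$2.75

Check every corner: each single food scaled to meet both minima, and each pair solved so both constraints bind.
banana only: max(1587/398, 253/12) = 21.08 servings → $7.38.
orange only: max(1587/202, 253/93) = 7.856 servings → $5.89.
spinach only: max(1587/577, 253/31) = 8.161 servings → $7.75.
banana + orange with both tight: 2.789 servings and 2.361 servings → $2.75.
banana + spinach: intersection lies outside the first quadrant.
orange + spinach with both tight: 2.042 servings and 2.036 servings → $3.47.
So the least-cost plan costs $2.75.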